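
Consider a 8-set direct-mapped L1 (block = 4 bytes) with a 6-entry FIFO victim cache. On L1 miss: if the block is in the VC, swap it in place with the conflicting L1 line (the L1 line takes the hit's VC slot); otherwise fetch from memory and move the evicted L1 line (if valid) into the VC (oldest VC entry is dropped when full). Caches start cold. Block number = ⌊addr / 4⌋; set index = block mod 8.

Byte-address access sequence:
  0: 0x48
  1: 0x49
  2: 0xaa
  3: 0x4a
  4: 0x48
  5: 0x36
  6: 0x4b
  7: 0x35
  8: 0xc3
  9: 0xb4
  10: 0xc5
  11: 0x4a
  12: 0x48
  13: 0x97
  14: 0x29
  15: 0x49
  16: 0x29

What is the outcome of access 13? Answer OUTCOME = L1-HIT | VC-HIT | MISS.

OUTCOME = MISS

0: 0x48 (blk 18, set 2) → MISS  vc=[]
1: 0x49 (blk 18, set 2) → L1-HIT  vc=[]
2: 0xaa (blk 42, set 2) → MISS  vc=[18]
3: 0x4a (blk 18, set 2) → VC-HIT  vc=[42]
4: 0x48 (blk 18, set 2) → L1-HIT  vc=[42]
5: 0x36 (blk 13, set 5) → MISS  vc=[42]
6: 0x4b (blk 18, set 2) → L1-HIT  vc=[42]
7: 0x35 (blk 13, set 5) → L1-HIT  vc=[42]
8: 0xc3 (blk 48, set 0) → MISS  vc=[42]
9: 0xb4 (blk 45, set 5) → MISS  vc=[42, 13]
10: 0xc5 (blk 49, set 1) → MISS  vc=[42, 13]
11: 0x4a (blk 18, set 2) → L1-HIT  vc=[42, 13]
12: 0x48 (blk 18, set 2) → L1-HIT  vc=[42, 13]
13: 0x97 (blk 37, set 5) → MISS  vc=[42, 13, 45]
14: 0x29 (blk 10, set 2) → MISS  vc=[42, 13, 45, 18]
15: 0x49 (blk 18, set 2) → VC-HIT  vc=[42, 13, 45, 10]
16: 0x29 (blk 10, set 2) → VC-HIT  vc=[42, 13, 45, 18]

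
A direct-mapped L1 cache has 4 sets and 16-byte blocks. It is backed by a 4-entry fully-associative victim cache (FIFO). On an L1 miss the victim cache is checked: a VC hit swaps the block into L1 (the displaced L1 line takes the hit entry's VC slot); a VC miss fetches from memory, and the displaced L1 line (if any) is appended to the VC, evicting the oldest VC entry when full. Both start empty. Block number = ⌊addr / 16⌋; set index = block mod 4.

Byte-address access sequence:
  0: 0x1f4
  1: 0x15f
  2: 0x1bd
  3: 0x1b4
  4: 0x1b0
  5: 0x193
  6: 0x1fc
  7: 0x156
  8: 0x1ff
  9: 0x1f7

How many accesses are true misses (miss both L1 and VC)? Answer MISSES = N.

MISSES = 4

#0 0x1f4→b31/s3 MISS; vc=[]
#1 0x15f→b21/s1 MISS; vc=[]
#2 0x1bd→b27/s3 MISS; vc=[31]
#3 0x1b4→b27/s3 L1-HIT; vc=[31]
#4 0x1b0→b27/s3 L1-HIT; vc=[31]
#5 0x193→b25/s1 MISS; vc=[31,21]
#6 0x1fc→b31/s3 VC-HIT; vc=[27,21]
#7 0x156→b21/s1 VC-HIT; vc=[27,25]
#8 0x1ff→b31/s3 L1-HIT; vc=[27,25]
#9 0x1f7→b31/s3 L1-HIT; vc=[27,25]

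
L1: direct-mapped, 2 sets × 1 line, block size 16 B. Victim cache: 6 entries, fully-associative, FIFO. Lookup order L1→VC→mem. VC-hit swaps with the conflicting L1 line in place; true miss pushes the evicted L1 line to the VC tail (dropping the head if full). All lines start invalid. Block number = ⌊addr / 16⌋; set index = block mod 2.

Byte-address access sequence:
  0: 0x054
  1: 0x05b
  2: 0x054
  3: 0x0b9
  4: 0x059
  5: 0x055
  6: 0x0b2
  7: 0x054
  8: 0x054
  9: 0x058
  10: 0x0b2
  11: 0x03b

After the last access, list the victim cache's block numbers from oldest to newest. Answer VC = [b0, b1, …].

  [0] addr=0x54 blk=5 s=1: MISS | VC []
  [1] addr=0x5b blk=5 s=1: L1-HIT | VC []
  [2] addr=0x54 blk=5 s=1: L1-HIT | VC []
  [3] addr=0xb9 blk=11 s=1: MISS | VC [5]
  [4] addr=0x59 blk=5 s=1: VC-HIT | VC [11]
  [5] addr=0x55 blk=5 s=1: L1-HIT | VC [11]
  [6] addr=0xb2 blk=11 s=1: VC-HIT | VC [5]
  [7] addr=0x54 blk=5 s=1: VC-HIT | VC [11]
  [8] addr=0x54 blk=5 s=1: L1-HIT | VC [11]
  [9] addr=0x58 blk=5 s=1: L1-HIT | VC [11]
  [10] addr=0xb2 blk=11 s=1: VC-HIT | VC [5]
  [11] addr=0x3b blk=3 s=1: MISS | VC [5, 11]

VC = [5, 11]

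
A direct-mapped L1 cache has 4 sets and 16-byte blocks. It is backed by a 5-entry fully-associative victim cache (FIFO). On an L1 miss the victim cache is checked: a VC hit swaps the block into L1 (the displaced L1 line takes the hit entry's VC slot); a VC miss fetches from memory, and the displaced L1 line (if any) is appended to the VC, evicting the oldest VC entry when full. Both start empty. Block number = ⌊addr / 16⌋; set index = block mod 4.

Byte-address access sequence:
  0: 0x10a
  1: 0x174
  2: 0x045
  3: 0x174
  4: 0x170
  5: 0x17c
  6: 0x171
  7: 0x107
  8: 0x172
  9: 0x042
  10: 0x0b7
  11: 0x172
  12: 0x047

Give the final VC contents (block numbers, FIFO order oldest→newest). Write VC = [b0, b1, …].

  [0] addr=0x10a blk=16 s=0: MISS | VC []
  [1] addr=0x174 blk=23 s=3: MISS | VC []
  [2] addr=0x45 blk=4 s=0: MISS | VC [16]
  [3] addr=0x174 blk=23 s=3: L1-HIT | VC [16]
  [4] addr=0x170 blk=23 s=3: L1-HIT | VC [16]
  [5] addr=0x17c blk=23 s=3: L1-HIT | VC [16]
  [6] addr=0x171 blk=23 s=3: L1-HIT | VC [16]
  [7] addr=0x107 blk=16 s=0: VC-HIT | VC [4]
  [8] addr=0x172 blk=23 s=3: L1-HIT | VC [4]
  [9] addr=0x42 blk=4 s=0: VC-HIT | VC [16]
  [10] addr=0xb7 blk=11 s=3: MISS | VC [16, 23]
  [11] addr=0x172 blk=23 s=3: VC-HIT | VC [16, 11]
  [12] addr=0x47 blk=4 s=0: L1-HIT | VC [16, 11]

VC = [16, 11]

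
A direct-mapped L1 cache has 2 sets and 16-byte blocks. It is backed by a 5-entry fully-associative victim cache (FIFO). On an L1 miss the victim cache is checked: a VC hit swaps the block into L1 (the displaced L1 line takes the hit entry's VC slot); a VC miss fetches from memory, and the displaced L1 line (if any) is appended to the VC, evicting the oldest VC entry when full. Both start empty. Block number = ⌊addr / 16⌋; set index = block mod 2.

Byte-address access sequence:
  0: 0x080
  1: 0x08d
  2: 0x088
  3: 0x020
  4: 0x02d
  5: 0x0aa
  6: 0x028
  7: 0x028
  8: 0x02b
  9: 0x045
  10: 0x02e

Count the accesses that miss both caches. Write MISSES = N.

MISSES = 4

  [0] addr=0x80 blk=8 s=0: MISS | VC []
  [1] addr=0x8d blk=8 s=0: L1-HIT | VC []
  [2] addr=0x88 blk=8 s=0: L1-HIT | VC []
  [3] addr=0x20 blk=2 s=0: MISS | VC [8]
  [4] addr=0x2d blk=2 s=0: L1-HIT | VC [8]
  [5] addr=0xaa blk=10 s=0: MISS | VC [8, 2]
  [6] addr=0x28 blk=2 s=0: VC-HIT | VC [8, 10]
  [7] addr=0x28 blk=2 s=0: L1-HIT | VC [8, 10]
  [8] addr=0x2b blk=2 s=0: L1-HIT | VC [8, 10]
  [9] addr=0x45 blk=4 s=0: MISS | VC [8, 10, 2]
  [10] addr=0x2e blk=2 s=0: VC-HIT | VC [8, 10, 4]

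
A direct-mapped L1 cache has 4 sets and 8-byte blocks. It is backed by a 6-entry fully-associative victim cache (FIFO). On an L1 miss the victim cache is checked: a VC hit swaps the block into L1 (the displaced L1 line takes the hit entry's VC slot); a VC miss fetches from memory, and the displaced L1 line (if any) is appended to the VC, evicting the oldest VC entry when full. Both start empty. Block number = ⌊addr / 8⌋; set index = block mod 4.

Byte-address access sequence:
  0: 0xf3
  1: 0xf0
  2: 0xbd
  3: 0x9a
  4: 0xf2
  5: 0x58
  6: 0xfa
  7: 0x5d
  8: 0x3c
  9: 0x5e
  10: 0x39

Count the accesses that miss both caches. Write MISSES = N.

  [0] addr=0xf3 blk=30 s=2: MISS | VC []
  [1] addr=0xf0 blk=30 s=2: L1-HIT | VC []
  [2] addr=0xbd blk=23 s=3: MISS | VC []
  [3] addr=0x9a blk=19 s=3: MISS | VC [23]
  [4] addr=0xf2 blk=30 s=2: L1-HIT | VC [23]
  [5] addr=0x58 blk=11 s=3: MISS | VC [23, 19]
  [6] addr=0xfa blk=31 s=3: MISS | VC [23, 19, 11]
  [7] addr=0x5d blk=11 s=3: VC-HIT | VC [23, 19, 31]
  [8] addr=0x3c blk=7 s=3: MISS | VC [23, 19, 31, 11]
  [9] addr=0x5e blk=11 s=3: VC-HIT | VC [23, 19, 31, 7]
  [10] addr=0x39 blk=7 s=3: VC-HIT | VC [23, 19, 31, 11]

MISSES = 6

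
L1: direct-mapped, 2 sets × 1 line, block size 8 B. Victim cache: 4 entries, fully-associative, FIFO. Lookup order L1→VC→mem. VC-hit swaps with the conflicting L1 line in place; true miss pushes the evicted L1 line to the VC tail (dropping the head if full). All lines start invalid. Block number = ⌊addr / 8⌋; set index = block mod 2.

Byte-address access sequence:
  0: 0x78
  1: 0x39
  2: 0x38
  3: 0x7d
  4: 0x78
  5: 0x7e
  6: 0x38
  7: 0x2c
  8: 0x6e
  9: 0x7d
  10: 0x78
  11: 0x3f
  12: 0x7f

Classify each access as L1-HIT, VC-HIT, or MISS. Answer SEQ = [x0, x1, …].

SEQ = [MISS, MISS, L1-HIT, VC-HIT, L1-HIT, L1-HIT, VC-HIT, MISS, MISS, VC-HIT, L1-HIT, VC-HIT, VC-HIT]

  [0] addr=0x78 blk=15 s=1: MISS | VC []
  [1] addr=0x39 blk=7 s=1: MISS | VC [15]
  [2] addr=0x38 blk=7 s=1: L1-HIT | VC [15]
  [3] addr=0x7d blk=15 s=1: VC-HIT | VC [7]
  [4] addr=0x78 blk=15 s=1: L1-HIT | VC [7]
  [5] addr=0x7e blk=15 s=1: L1-HIT | VC [7]
  [6] addr=0x38 blk=7 s=1: VC-HIT | VC [15]
  [7] addr=0x2c blk=5 s=1: MISS | VC [15, 7]
  [8] addr=0x6e blk=13 s=1: MISS | VC [15, 7, 5]
  [9] addr=0x7d blk=15 s=1: VC-HIT | VC [13, 7, 5]
  [10] addr=0x78 blk=15 s=1: L1-HIT | VC [13, 7, 5]
  [11] addr=0x3f blk=7 s=1: VC-HIT | VC [13, 15, 5]
  [12] addr=0x7f blk=15 s=1: VC-HIT | VC [13, 7, 5]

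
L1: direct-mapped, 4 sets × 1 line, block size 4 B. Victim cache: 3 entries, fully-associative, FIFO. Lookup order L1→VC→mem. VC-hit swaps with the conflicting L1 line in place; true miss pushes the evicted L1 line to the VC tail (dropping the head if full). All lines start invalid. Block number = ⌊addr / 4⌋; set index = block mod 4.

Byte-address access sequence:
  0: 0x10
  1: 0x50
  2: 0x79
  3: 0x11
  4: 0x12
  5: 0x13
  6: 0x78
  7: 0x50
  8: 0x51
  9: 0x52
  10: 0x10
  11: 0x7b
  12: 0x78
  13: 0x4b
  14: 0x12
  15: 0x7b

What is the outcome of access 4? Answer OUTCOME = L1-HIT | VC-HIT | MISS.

#0 0x10→b4/s0 MISS; vc=[]
#1 0x50→b20/s0 MISS; vc=[4]
#2 0x79→b30/s2 MISS; vc=[4]
#3 0x11→b4/s0 VC-HIT; vc=[20]
#4 0x12→b4/s0 L1-HIT; vc=[20]
#5 0x13→b4/s0 L1-HIT; vc=[20]
#6 0x78→b30/s2 L1-HIT; vc=[20]
#7 0x50→b20/s0 VC-HIT; vc=[4]
#8 0x51→b20/s0 L1-HIT; vc=[4]
#9 0x52→b20/s0 L1-HIT; vc=[4]
#10 0x10→b4/s0 VC-HIT; vc=[20]
#11 0x7b→b30/s2 L1-HIT; vc=[20]
#12 0x78→b30/s2 L1-HIT; vc=[20]
#13 0x4b→b18/s2 MISS; vc=[20,30]
#14 0x12→b4/s0 L1-HIT; vc=[20,30]
#15 0x7b→b30/s2 VC-HIT; vc=[20,18]

OUTCOME = L1-HIT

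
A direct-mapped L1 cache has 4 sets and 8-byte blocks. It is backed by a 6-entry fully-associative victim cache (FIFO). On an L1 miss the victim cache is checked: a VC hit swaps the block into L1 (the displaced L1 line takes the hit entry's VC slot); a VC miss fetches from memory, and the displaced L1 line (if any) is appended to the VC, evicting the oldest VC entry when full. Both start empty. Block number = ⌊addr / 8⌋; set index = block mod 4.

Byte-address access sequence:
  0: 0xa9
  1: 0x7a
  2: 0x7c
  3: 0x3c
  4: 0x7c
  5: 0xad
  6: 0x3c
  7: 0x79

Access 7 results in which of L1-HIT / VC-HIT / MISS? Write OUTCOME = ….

OUTCOME = VC-HIT

#0 0xa9→b21/s1 MISS; vc=[]
#1 0x7a→b15/s3 MISS; vc=[]
#2 0x7c→b15/s3 L1-HIT; vc=[]
#3 0x3c→b7/s3 MISS; vc=[15]
#4 0x7c→b15/s3 VC-HIT; vc=[7]
#5 0xad→b21/s1 L1-HIT; vc=[7]
#6 0x3c→b7/s3 VC-HIT; vc=[15]
#7 0x79→b15/s3 VC-HIT; vc=[7]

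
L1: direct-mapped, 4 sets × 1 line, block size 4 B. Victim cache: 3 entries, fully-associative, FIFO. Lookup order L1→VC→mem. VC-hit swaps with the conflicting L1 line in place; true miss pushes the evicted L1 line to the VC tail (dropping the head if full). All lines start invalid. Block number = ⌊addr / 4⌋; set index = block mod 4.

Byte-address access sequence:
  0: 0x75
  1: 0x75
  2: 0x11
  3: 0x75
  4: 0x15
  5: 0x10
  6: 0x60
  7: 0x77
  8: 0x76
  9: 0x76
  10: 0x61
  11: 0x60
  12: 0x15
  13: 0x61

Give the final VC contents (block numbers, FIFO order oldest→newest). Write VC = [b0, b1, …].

  [0] addr=0x75 blk=29 s=1: MISS | VC []
  [1] addr=0x75 blk=29 s=1: L1-HIT | VC []
  [2] addr=0x11 blk=4 s=0: MISS | VC []
  [3] addr=0x75 blk=29 s=1: L1-HIT | VC []
  [4] addr=0x15 blk=5 s=1: MISS | VC [29]
  [5] addr=0x10 blk=4 s=0: L1-HIT | VC [29]
  [6] addr=0x60 blk=24 s=0: MISS | VC [29, 4]
  [7] addr=0x77 blk=29 s=1: VC-HIT | VC [5, 4]
  [8] addr=0x76 blk=29 s=1: L1-HIT | VC [5, 4]
  [9] addr=0x76 blk=29 s=1: L1-HIT | VC [5, 4]
  [10] addr=0x61 blk=24 s=0: L1-HIT | VC [5, 4]
  [11] addr=0x60 blk=24 s=0: L1-HIT | VC [5, 4]
  [12] addr=0x15 blk=5 s=1: VC-HIT | VC [29, 4]
  [13] addr=0x61 blk=24 s=0: L1-HIT | VC [29, 4]

VC = [29, 4]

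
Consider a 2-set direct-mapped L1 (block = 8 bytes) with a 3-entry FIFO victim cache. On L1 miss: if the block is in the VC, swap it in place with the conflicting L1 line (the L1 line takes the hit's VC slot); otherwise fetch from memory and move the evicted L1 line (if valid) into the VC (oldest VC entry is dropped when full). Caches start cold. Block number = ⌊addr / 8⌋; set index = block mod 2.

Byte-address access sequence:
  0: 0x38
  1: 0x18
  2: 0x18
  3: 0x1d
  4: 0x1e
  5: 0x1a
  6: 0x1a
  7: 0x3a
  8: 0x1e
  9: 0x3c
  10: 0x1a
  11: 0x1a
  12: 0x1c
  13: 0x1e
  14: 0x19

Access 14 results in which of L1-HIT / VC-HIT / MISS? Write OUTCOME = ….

OUTCOME = L1-HIT

  [0] addr=0x38 blk=7 s=1: MISS | VC []
  [1] addr=0x18 blk=3 s=1: MISS | VC [7]
  [2] addr=0x18 blk=3 s=1: L1-HIT | VC [7]
  [3] addr=0x1d blk=3 s=1: L1-HIT | VC [7]
  [4] addr=0x1e blk=3 s=1: L1-HIT | VC [7]
  [5] addr=0x1a blk=3 s=1: L1-HIT | VC [7]
  [6] addr=0x1a blk=3 s=1: L1-HIT | VC [7]
  [7] addr=0x3a blk=7 s=1: VC-HIT | VC [3]
  [8] addr=0x1e blk=3 s=1: VC-HIT | VC [7]
  [9] addr=0x3c blk=7 s=1: VC-HIT | VC [3]
  [10] addr=0x1a blk=3 s=1: VC-HIT | VC [7]
  [11] addr=0x1a blk=3 s=1: L1-HIT | VC [7]
  [12] addr=0x1c blk=3 s=1: L1-HIT | VC [7]
  [13] addr=0x1e blk=3 s=1: L1-HIT | VC [7]
  [14] addr=0x19 blk=3 s=1: L1-HIT | VC [7]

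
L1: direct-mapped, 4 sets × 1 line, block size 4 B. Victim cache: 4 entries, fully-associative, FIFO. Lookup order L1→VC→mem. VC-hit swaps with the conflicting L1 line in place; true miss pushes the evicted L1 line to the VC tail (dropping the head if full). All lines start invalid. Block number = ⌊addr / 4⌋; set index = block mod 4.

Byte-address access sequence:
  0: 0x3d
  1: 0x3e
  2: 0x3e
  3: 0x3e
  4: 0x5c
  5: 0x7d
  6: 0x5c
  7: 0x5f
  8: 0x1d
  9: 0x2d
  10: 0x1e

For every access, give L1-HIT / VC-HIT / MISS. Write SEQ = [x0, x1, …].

SEQ = [MISS, L1-HIT, L1-HIT, L1-HIT, MISS, MISS, VC-HIT, L1-HIT, MISS, MISS, VC-HIT]

0: 0x3d (blk 15, set 3) → MISS  vc=[]
1: 0x3e (blk 15, set 3) → L1-HIT  vc=[]
2: 0x3e (blk 15, set 3) → L1-HIT  vc=[]
3: 0x3e (blk 15, set 3) → L1-HIT  vc=[]
4: 0x5c (blk 23, set 3) → MISS  vc=[15]
5: 0x7d (blk 31, set 3) → MISS  vc=[15, 23]
6: 0x5c (blk 23, set 3) → VC-HIT  vc=[15, 31]
7: 0x5f (blk 23, set 3) → L1-HIT  vc=[15, 31]
8: 0x1d (blk 7, set 3) → MISS  vc=[15, 31, 23]
9: 0x2d (blk 11, set 3) → MISS  vc=[15, 31, 23, 7]
10: 0x1e (blk 7, set 3) → VC-HIT  vc=[15, 31, 23, 11]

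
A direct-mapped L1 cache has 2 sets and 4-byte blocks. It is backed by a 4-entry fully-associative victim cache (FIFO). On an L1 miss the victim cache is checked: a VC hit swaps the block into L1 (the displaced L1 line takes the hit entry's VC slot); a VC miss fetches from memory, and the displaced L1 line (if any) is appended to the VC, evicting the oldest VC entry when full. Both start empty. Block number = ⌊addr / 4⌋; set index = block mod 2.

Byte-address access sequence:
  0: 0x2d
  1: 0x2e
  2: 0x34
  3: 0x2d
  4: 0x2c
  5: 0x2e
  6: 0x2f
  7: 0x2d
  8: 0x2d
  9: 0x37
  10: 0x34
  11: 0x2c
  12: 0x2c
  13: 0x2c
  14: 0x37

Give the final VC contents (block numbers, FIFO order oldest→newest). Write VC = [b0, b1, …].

VC = [11]

  [0] addr=0x2d blk=11 s=1: MISS | VC []
  [1] addr=0x2e blk=11 s=1: L1-HIT | VC []
  [2] addr=0x34 blk=13 s=1: MISS | VC [11]
  [3] addr=0x2d blk=11 s=1: VC-HIT | VC [13]
  [4] addr=0x2c blk=11 s=1: L1-HIT | VC [13]
  [5] addr=0x2e blk=11 s=1: L1-HIT | VC [13]
  [6] addr=0x2f blk=11 s=1: L1-HIT | VC [13]
  [7] addr=0x2d blk=11 s=1: L1-HIT | VC [13]
  [8] addr=0x2d blk=11 s=1: L1-HIT | VC [13]
  [9] addr=0x37 blk=13 s=1: VC-HIT | VC [11]
  [10] addr=0x34 blk=13 s=1: L1-HIT | VC [11]
  [11] addr=0x2c blk=11 s=1: VC-HIT | VC [13]
  [12] addr=0x2c blk=11 s=1: L1-HIT | VC [13]
  [13] addr=0x2c blk=11 s=1: L1-HIT | VC [13]
  [14] addr=0x37 blk=13 s=1: VC-HIT | VC [11]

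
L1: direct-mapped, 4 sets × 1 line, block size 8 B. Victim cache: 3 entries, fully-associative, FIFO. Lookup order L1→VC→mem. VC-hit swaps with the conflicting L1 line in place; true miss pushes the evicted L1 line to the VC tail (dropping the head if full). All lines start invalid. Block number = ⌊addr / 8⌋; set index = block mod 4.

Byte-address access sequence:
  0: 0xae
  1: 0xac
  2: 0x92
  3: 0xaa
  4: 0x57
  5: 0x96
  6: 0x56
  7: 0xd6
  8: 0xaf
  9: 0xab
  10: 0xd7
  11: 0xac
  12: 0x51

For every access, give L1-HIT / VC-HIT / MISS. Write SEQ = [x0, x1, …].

  [0] addr=0xae blk=21 s=1: MISS | VC []
  [1] addr=0xac blk=21 s=1: L1-HIT | VC []
  [2] addr=0x92 blk=18 s=2: MISS | VC []
  [3] addr=0xaa blk=21 s=1: L1-HIT | VC []
  [4] addr=0x57 blk=10 s=2: MISS | VC [18]
  [5] addr=0x96 blk=18 s=2: VC-HIT | VC [10]
  [6] addr=0x56 blk=10 s=2: VC-HIT | VC [18]
  [7] addr=0xd6 blk=26 s=2: MISS | VC [18, 10]
  [8] addr=0xaf blk=21 s=1: L1-HIT | VC [18, 10]
  [9] addr=0xab blk=21 s=1: L1-HIT | VC [18, 10]
  [10] addr=0xd7 blk=26 s=2: L1-HIT | VC [18, 10]
  [11] addr=0xac blk=21 s=1: L1-HIT | VC [18, 10]
  [12] addr=0x51 blk=10 s=2: VC-HIT | VC [18, 26]

SEQ = [MISS, L1-HIT, MISS, L1-HIT, MISS, VC-HIT, VC-HIT, MISS, L1-HIT, L1-HIT, L1-HIT, L1-HIT, VC-HIT]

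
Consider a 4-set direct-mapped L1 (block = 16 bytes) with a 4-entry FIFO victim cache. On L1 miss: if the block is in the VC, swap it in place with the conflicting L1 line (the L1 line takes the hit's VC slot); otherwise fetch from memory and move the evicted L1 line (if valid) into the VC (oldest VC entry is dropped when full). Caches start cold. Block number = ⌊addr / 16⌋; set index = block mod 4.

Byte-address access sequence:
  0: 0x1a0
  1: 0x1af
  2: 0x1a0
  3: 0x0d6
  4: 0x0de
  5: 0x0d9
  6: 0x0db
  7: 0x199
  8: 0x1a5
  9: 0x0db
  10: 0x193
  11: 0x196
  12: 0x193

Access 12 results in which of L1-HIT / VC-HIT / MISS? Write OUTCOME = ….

OUTCOME = L1-HIT

  [0] addr=0x1a0 blk=26 s=2: MISS | VC []
  [1] addr=0x1af blk=26 s=2: L1-HIT | VC []
  [2] addr=0x1a0 blk=26 s=2: L1-HIT | VC []
  [3] addr=0xd6 blk=13 s=1: MISS | VC []
  [4] addr=0xde blk=13 s=1: L1-HIT | VC []
  [5] addr=0xd9 blk=13 s=1: L1-HIT | VC []
  [6] addr=0xdb blk=13 s=1: L1-HIT | VC []
  [7] addr=0x199 blk=25 s=1: MISS | VC [13]
  [8] addr=0x1a5 blk=26 s=2: L1-HIT | VC [13]
  [9] addr=0xdb blk=13 s=1: VC-HIT | VC [25]
  [10] addr=0x193 blk=25 s=1: VC-HIT | VC [13]
  [11] addr=0x196 blk=25 s=1: L1-HIT | VC [13]
  [12] addr=0x193 blk=25 s=1: L1-HIT | VC [13]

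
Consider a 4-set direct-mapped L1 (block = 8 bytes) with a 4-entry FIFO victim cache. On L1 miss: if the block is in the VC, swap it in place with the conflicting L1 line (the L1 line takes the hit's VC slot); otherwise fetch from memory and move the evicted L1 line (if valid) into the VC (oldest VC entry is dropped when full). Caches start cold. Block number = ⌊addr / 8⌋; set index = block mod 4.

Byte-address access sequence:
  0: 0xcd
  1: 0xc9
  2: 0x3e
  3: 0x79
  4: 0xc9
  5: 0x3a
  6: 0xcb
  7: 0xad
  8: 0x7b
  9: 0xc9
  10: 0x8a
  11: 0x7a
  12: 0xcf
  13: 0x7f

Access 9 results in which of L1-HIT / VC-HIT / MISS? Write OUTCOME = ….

OUTCOME = VC-HIT

  [0] addr=0xcd blk=25 s=1: MISS | VC []
  [1] addr=0xc9 blk=25 s=1: L1-HIT | VC []
  [2] addr=0x3e blk=7 s=3: MISS | VC []
  [3] addr=0x79 blk=15 s=3: MISS | VC [7]
  [4] addr=0xc9 blk=25 s=1: L1-HIT | VC [7]
  [5] addr=0x3a blk=7 s=3: VC-HIT | VC [15]
  [6] addr=0xcb blk=25 s=1: L1-HIT | VC [15]
  [7] addr=0xad blk=21 s=1: MISS | VC [15, 25]
  [8] addr=0x7b blk=15 s=3: VC-HIT | VC [7, 25]
  [9] addr=0xc9 blk=25 s=1: VC-HIT | VC [7, 21]
  [10] addr=0x8a blk=17 s=1: MISS | VC [7, 21, 25]
  [11] addr=0x7a blk=15 s=3: L1-HIT | VC [7, 21, 25]
  [12] addr=0xcf blk=25 s=1: VC-HIT | VC [7, 21, 17]
  [13] addr=0x7f blk=15 s=3: L1-HIT | VC [7, 21, 17]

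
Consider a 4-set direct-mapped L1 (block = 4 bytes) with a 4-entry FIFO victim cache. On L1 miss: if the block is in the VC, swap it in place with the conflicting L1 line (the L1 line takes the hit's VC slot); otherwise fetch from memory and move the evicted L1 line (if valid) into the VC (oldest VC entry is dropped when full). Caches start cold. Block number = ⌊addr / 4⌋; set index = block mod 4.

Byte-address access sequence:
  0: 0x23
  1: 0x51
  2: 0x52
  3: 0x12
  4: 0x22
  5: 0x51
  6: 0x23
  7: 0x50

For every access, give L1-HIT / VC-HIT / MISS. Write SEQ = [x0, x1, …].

SEQ = [MISS, MISS, L1-HIT, MISS, VC-HIT, VC-HIT, VC-HIT, VC-HIT]

#0 0x23→b8/s0 MISS; vc=[]
#1 0x51→b20/s0 MISS; vc=[8]
#2 0x52→b20/s0 L1-HIT; vc=[8]
#3 0x12→b4/s0 MISS; vc=[8,20]
#4 0x22→b8/s0 VC-HIT; vc=[4,20]
#5 0x51→b20/s0 VC-HIT; vc=[4,8]
#6 0x23→b8/s0 VC-HIT; vc=[4,20]
#7 0x50→b20/s0 VC-HIT; vc=[4,8]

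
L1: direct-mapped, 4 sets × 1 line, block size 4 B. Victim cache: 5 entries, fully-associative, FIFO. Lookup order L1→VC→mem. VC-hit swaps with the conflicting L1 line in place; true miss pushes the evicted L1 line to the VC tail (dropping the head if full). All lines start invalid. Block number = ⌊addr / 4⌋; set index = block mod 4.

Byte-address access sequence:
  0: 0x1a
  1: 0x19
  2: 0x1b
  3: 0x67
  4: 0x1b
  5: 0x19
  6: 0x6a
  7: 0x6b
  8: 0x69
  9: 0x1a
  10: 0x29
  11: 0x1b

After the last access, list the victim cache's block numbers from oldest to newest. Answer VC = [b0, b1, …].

0: 0x1a (blk 6, set 2) → MISS  vc=[]
1: 0x19 (blk 6, set 2) → L1-HIT  vc=[]
2: 0x1b (blk 6, set 2) → L1-HIT  vc=[]
3: 0x67 (blk 25, set 1) → MISS  vc=[]
4: 0x1b (blk 6, set 2) → L1-HIT  vc=[]
5: 0x19 (blk 6, set 2) → L1-HIT  vc=[]
6: 0x6a (blk 26, set 2) → MISS  vc=[6]
7: 0x6b (blk 26, set 2) → L1-HIT  vc=[6]
8: 0x69 (blk 26, set 2) → L1-HIT  vc=[6]
9: 0x1a (blk 6, set 2) → VC-HIT  vc=[26]
10: 0x29 (blk 10, set 2) → MISS  vc=[26, 6]
11: 0x1b (blk 6, set 2) → VC-HIT  vc=[26, 10]

VC = [26, 10]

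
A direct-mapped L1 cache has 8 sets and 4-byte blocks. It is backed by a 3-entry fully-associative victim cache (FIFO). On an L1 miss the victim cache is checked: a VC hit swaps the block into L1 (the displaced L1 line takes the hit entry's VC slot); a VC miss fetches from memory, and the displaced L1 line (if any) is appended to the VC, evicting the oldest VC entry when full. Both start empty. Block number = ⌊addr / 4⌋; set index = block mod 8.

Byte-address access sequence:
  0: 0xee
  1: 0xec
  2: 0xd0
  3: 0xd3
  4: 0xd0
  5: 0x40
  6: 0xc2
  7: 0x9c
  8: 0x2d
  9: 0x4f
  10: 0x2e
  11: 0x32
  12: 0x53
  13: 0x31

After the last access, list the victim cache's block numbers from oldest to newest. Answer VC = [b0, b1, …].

VC = [19, 52, 20]

0: 0xee (blk 59, set 3) → MISS  vc=[]
1: 0xec (blk 59, set 3) → L1-HIT  vc=[]
2: 0xd0 (blk 52, set 4) → MISS  vc=[]
3: 0xd3 (blk 52, set 4) → L1-HIT  vc=[]
4: 0xd0 (blk 52, set 4) → L1-HIT  vc=[]
5: 0x40 (blk 16, set 0) → MISS  vc=[]
6: 0xc2 (blk 48, set 0) → MISS  vc=[16]
7: 0x9c (blk 39, set 7) → MISS  vc=[16]
8: 0x2d (blk 11, set 3) → MISS  vc=[16, 59]
9: 0x4f (blk 19, set 3) → MISS  vc=[16, 59, 11]
10: 0x2e (blk 11, set 3) → VC-HIT  vc=[16, 59, 19]
11: 0x32 (blk 12, set 4) → MISS  vc=[59, 19, 52]
12: 0x53 (blk 20, set 4) → MISS  vc=[19, 52, 12]
13: 0x31 (blk 12, set 4) → VC-HIT  vc=[19, 52, 20]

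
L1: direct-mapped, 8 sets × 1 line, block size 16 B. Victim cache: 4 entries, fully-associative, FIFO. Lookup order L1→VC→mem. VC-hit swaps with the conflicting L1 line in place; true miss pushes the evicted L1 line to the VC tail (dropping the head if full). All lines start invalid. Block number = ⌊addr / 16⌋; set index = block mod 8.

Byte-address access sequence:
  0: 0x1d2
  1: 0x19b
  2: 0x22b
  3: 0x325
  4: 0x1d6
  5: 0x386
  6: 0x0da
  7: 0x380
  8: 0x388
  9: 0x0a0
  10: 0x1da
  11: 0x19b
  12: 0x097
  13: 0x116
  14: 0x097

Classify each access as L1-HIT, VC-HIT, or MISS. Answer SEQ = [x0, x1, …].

  [0] addr=0x1d2 blk=29 s=5: MISS | VC []
  [1] addr=0x19b blk=25 s=1: MISS | VC []
  [2] addr=0x22b blk=34 s=2: MISS | VC []
  [3] addr=0x325 blk=50 s=2: MISS | VC [34]
  [4] addr=0x1d6 blk=29 s=5: L1-HIT | VC [34]
  [5] addr=0x386 blk=56 s=0: MISS | VC [34]
  [6] addr=0xda blk=13 s=5: MISS | VC [34, 29]
  [7] addr=0x380 blk=56 s=0: L1-HIT | VC [34, 29]
  [8] addr=0x388 blk=56 s=0: L1-HIT | VC [34, 29]
  [9] addr=0xa0 blk=10 s=2: MISS | VC [34, 29, 50]
  [10] addr=0x1da blk=29 s=5: VC-HIT | VC [34, 13, 50]
  [11] addr=0x19b blk=25 s=1: L1-HIT | VC [34, 13, 50]
  [12] addr=0x97 blk=9 s=1: MISS | VC [34, 13, 50, 25]
  [13] addr=0x116 blk=17 s=1: MISS | VC [13, 50, 25, 9]
  [14] addr=0x97 blk=9 s=1: VC-HIT | VC [13, 50, 25, 17]

SEQ = [MISS, MISS, MISS, MISS, L1-HIT, MISS, MISS, L1-HIT, L1-HIT, MISS, VC-HIT, L1-HIT, MISS, MISS, VC-HIT]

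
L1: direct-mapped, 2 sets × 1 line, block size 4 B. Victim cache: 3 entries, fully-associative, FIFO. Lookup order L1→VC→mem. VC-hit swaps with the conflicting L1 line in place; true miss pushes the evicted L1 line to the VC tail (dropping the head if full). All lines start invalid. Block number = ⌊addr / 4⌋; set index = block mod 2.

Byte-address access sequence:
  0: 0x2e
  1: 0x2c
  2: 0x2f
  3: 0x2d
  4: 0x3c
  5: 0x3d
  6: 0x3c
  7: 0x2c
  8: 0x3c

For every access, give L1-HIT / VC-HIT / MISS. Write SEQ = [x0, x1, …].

SEQ = [MISS, L1-HIT, L1-HIT, L1-HIT, MISS, L1-HIT, L1-HIT, VC-HIT, VC-HIT]

0: 0x2e (blk 11, set 1) → MISS  vc=[]
1: 0x2c (blk 11, set 1) → L1-HIT  vc=[]
2: 0x2f (blk 11, set 1) → L1-HIT  vc=[]
3: 0x2d (blk 11, set 1) → L1-HIT  vc=[]
4: 0x3c (blk 15, set 1) → MISS  vc=[11]
5: 0x3d (blk 15, set 1) → L1-HIT  vc=[11]
6: 0x3c (blk 15, set 1) → L1-HIT  vc=[11]
7: 0x2c (blk 11, set 1) → VC-HIT  vc=[15]
8: 0x3c (blk 15, set 1) → VC-HIT  vc=[11]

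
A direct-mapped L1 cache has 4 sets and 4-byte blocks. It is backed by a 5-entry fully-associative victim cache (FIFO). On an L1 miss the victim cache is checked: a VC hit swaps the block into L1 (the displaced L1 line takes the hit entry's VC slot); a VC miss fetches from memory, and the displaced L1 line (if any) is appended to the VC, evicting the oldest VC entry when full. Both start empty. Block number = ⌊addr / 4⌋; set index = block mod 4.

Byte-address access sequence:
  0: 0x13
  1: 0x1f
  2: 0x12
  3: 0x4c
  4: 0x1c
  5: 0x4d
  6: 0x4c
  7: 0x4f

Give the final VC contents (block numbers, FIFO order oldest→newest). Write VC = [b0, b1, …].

0: 0x13 (blk 4, set 0) → MISS  vc=[]
1: 0x1f (blk 7, set 3) → MISS  vc=[]
2: 0x12 (blk 4, set 0) → L1-HIT  vc=[]
3: 0x4c (blk 19, set 3) → MISS  vc=[7]
4: 0x1c (blk 7, set 3) → VC-HIT  vc=[19]
5: 0x4d (blk 19, set 3) → VC-HIT  vc=[7]
6: 0x4c (blk 19, set 3) → L1-HIT  vc=[7]
7: 0x4f (blk 19, set 3) → L1-HIT  vc=[7]

VC = [7]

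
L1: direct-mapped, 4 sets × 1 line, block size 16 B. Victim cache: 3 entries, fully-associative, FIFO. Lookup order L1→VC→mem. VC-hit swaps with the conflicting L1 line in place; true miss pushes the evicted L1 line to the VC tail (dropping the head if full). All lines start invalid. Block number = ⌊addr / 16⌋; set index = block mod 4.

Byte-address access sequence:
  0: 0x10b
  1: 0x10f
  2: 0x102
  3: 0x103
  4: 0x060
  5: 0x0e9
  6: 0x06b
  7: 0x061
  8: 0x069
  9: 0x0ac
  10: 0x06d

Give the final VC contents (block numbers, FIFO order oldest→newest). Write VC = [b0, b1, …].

VC = [14, 10]

  [0] addr=0x10b blk=16 s=0: MISS | VC []
  [1] addr=0x10f blk=16 s=0: L1-HIT | VC []
  [2] addr=0x102 blk=16 s=0: L1-HIT | VC []
  [3] addr=0x103 blk=16 s=0: L1-HIT | VC []
  [4] addr=0x60 blk=6 s=2: MISS | VC []
  [5] addr=0xe9 blk=14 s=2: MISS | VC [6]
  [6] addr=0x6b blk=6 s=2: VC-HIT | VC [14]
  [7] addr=0x61 blk=6 s=2: L1-HIT | VC [14]
  [8] addr=0x69 blk=6 s=2: L1-HIT | VC [14]
  [9] addr=0xac blk=10 s=2: MISS | VC [14, 6]
  [10] addr=0x6d blk=6 s=2: VC-HIT | VC [14, 10]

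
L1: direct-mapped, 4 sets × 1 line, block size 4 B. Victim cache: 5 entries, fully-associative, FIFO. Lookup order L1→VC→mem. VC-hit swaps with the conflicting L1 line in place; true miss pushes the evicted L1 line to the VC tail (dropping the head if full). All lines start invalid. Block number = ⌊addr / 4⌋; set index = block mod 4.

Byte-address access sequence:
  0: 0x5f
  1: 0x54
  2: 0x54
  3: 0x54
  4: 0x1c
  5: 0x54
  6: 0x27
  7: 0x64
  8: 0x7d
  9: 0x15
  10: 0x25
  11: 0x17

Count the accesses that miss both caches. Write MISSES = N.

MISSES = 7

  [0] addr=0x5f blk=23 s=3: MISS | VC []
  [1] addr=0x54 blk=21 s=1: MISS | VC []
  [2] addr=0x54 blk=21 s=1: L1-HIT | VC []
  [3] addr=0x54 blk=21 s=1: L1-HIT | VC []
  [4] addr=0x1c blk=7 s=3: MISS | VC [23]
  [5] addr=0x54 blk=21 s=1: L1-HIT | VC [23]
  [6] addr=0x27 blk=9 s=1: MISS | VC [23, 21]
  [7] addr=0x64 blk=25 s=1: MISS | VC [23, 21, 9]
  [8] addr=0x7d blk=31 s=3: MISS | VC [23, 21, 9, 7]
  [9] addr=0x15 blk=5 s=1: MISS | VC [23, 21, 9, 7, 25]
  [10] addr=0x25 blk=9 s=1: VC-HIT | VC [23, 21, 5, 7, 25]
  [11] addr=0x17 blk=5 s=1: VC-HIT | VC [23, 21, 9, 7, 25]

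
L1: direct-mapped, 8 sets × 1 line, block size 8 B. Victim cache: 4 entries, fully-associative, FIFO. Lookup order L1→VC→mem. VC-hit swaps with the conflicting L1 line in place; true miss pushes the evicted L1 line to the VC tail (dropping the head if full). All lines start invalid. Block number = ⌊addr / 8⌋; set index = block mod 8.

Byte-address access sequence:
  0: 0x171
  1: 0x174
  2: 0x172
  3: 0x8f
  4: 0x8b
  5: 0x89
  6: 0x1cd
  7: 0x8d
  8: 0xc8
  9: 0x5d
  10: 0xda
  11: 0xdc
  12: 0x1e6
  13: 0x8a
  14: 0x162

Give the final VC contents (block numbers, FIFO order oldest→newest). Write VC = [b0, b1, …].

0: 0x171 (blk 46, set 6) → MISS  vc=[]
1: 0x174 (blk 46, set 6) → L1-HIT  vc=[]
2: 0x172 (blk 46, set 6) → L1-HIT  vc=[]
3: 0x8f (blk 17, set 1) → MISS  vc=[]
4: 0x8b (blk 17, set 1) → L1-HIT  vc=[]
5: 0x89 (blk 17, set 1) → L1-HIT  vc=[]
6: 0x1cd (blk 57, set 1) → MISS  vc=[17]
7: 0x8d (blk 17, set 1) → VC-HIT  vc=[57]
8: 0xc8 (blk 25, set 1) → MISS  vc=[57, 17]
9: 0x5d (blk 11, set 3) → MISS  vc=[57, 17]
10: 0xda (blk 27, set 3) → MISS  vc=[57, 17, 11]
11: 0xdc (blk 27, set 3) → L1-HIT  vc=[57, 17, 11]
12: 0x1e6 (blk 60, set 4) → MISS  vc=[57, 17, 11]
13: 0x8a (blk 17, set 1) → VC-HIT  vc=[57, 25, 11]
14: 0x162 (blk 44, set 4) → MISS  vc=[57, 25, 11, 60]

VC = [57, 25, 11, 60]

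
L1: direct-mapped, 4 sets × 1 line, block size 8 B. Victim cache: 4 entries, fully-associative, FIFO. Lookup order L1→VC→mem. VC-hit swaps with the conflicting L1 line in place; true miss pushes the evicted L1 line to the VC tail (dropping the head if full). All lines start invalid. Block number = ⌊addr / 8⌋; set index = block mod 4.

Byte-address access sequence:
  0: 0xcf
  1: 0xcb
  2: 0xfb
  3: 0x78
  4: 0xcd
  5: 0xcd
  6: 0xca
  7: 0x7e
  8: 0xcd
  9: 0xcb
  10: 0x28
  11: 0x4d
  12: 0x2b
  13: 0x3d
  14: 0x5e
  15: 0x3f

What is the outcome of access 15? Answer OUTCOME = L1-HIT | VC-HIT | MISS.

  [0] addr=0xcf blk=25 s=1: MISS | VC []
  [1] addr=0xcb blk=25 s=1: L1-HIT | VC []
  [2] addr=0xfb blk=31 s=3: MISS | VC []
  [3] addr=0x78 blk=15 s=3: MISS | VC [31]
  [4] addr=0xcd blk=25 s=1: L1-HIT | VC [31]
  [5] addr=0xcd blk=25 s=1: L1-HIT | VC [31]
  [6] addr=0xca blk=25 s=1: L1-HIT | VC [31]
  [7] addr=0x7e blk=15 s=3: L1-HIT | VC [31]
  [8] addr=0xcd blk=25 s=1: L1-HIT | VC [31]
  [9] addr=0xcb blk=25 s=1: L1-HIT | VC [31]
  [10] addr=0x28 blk=5 s=1: MISS | VC [31, 25]
  [11] addr=0x4d blk=9 s=1: MISS | VC [31, 25, 5]
  [12] addr=0x2b blk=5 s=1: VC-HIT | VC [31, 25, 9]
  [13] addr=0x3d blk=7 s=3: MISS | VC [31, 25, 9, 15]
  [14] addr=0x5e blk=11 s=3: MISS | VC [25, 9, 15, 7]
  [15] addr=0x3f blk=7 s=3: VC-HIT | VC [25, 9, 15, 11]

OUTCOME = VC-HIT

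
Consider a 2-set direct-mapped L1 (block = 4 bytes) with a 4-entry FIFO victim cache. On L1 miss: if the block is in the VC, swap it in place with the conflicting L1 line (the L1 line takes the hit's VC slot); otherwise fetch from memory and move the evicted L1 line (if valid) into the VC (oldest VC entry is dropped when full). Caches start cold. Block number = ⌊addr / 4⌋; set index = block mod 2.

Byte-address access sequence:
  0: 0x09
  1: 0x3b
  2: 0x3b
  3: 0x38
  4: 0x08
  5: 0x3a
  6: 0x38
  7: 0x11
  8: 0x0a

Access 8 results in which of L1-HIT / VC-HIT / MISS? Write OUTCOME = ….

OUTCOME = VC-HIT

  [0] addr=0x9 blk=2 s=0: MISS | VC []
  [1] addr=0x3b blk=14 s=0: MISS | VC [2]
  [2] addr=0x3b blk=14 s=0: L1-HIT | VC [2]
  [3] addr=0x38 blk=14 s=0: L1-HIT | VC [2]
  [4] addr=0x8 blk=2 s=0: VC-HIT | VC [14]
  [5] addr=0x3a blk=14 s=0: VC-HIT | VC [2]
  [6] addr=0x38 blk=14 s=0: L1-HIT | VC [2]
  [7] addr=0x11 blk=4 s=0: MISS | VC [2, 14]
  [8] addr=0xa blk=2 s=0: VC-HIT | VC [4, 14]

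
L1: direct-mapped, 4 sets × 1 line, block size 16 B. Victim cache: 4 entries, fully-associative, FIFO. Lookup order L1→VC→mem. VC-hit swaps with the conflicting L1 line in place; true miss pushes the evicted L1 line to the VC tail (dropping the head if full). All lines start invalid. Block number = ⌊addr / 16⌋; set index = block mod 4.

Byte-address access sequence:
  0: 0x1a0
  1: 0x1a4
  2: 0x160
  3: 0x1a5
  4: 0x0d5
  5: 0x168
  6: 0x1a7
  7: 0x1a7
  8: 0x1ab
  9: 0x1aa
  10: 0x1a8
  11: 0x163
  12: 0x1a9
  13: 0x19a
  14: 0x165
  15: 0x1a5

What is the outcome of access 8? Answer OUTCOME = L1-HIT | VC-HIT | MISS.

OUTCOME = L1-HIT

  [0] addr=0x1a0 blk=26 s=2: MISS | VC []
  [1] addr=0x1a4 blk=26 s=2: L1-HIT | VC []
  [2] addr=0x160 blk=22 s=2: MISS | VC [26]
  [3] addr=0x1a5 blk=26 s=2: VC-HIT | VC [22]
  [4] addr=0xd5 blk=13 s=1: MISS | VC [22]
  [5] addr=0x168 blk=22 s=2: VC-HIT | VC [26]
  [6] addr=0x1a7 blk=26 s=2: VC-HIT | VC [22]
  [7] addr=0x1a7 blk=26 s=2: L1-HIT | VC [22]
  [8] addr=0x1ab blk=26 s=2: L1-HIT | VC [22]
  [9] addr=0x1aa blk=26 s=2: L1-HIT | VC [22]
  [10] addr=0x1a8 blk=26 s=2: L1-HIT | VC [22]
  [11] addr=0x163 blk=22 s=2: VC-HIT | VC [26]
  [12] addr=0x1a9 blk=26 s=2: VC-HIT | VC [22]
  [13] addr=0x19a blk=25 s=1: MISS | VC [22, 13]
  [14] addr=0x165 blk=22 s=2: VC-HIT | VC [26, 13]
  [15] addr=0x1a5 blk=26 s=2: VC-HIT | VC [22, 13]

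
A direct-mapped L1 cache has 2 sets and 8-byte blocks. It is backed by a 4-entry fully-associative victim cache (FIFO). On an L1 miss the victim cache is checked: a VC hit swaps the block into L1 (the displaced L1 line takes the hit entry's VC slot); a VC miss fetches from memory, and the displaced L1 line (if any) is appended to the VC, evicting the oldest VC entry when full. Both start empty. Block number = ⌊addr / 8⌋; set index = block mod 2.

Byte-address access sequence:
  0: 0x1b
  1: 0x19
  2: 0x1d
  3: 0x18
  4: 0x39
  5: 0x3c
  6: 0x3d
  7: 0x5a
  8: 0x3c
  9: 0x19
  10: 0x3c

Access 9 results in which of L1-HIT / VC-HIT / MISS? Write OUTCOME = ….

OUTCOME = VC-HIT

  [0] addr=0x1b blk=3 s=1: MISS | VC []
  [1] addr=0x19 blk=3 s=1: L1-HIT | VC []
  [2] addr=0x1d blk=3 s=1: L1-HIT | VC []
  [3] addr=0x18 blk=3 s=1: L1-HIT | VC []
  [4] addr=0x39 blk=7 s=1: MISS | VC [3]
  [5] addr=0x3c blk=7 s=1: L1-HIT | VC [3]
  [6] addr=0x3d blk=7 s=1: L1-HIT | VC [3]
  [7] addr=0x5a blk=11 s=1: MISS | VC [3, 7]
  [8] addr=0x3c blk=7 s=1: VC-HIT | VC [3, 11]
  [9] addr=0x19 blk=3 s=1: VC-HIT | VC [7, 11]
  [10] addr=0x3c blk=7 s=1: VC-HIT | VC [3, 11]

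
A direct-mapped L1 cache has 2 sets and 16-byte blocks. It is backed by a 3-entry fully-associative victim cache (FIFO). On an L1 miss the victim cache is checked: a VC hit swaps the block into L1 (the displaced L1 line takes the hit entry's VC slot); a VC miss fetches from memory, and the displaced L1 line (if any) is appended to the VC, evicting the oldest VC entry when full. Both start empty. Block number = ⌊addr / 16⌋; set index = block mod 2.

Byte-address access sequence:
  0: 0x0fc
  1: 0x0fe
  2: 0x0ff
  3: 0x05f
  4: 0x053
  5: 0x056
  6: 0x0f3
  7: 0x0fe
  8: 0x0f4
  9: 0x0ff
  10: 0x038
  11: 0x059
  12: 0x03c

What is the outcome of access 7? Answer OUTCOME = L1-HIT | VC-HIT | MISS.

OUTCOME = L1-HIT

0: 0xfc (blk 15, set 1) → MISS  vc=[]
1: 0xfe (blk 15, set 1) → L1-HIT  vc=[]
2: 0xff (blk 15, set 1) → L1-HIT  vc=[]
3: 0x5f (blk 5, set 1) → MISS  vc=[15]
4: 0x53 (blk 5, set 1) → L1-HIT  vc=[15]
5: 0x56 (blk 5, set 1) → L1-HIT  vc=[15]
6: 0xf3 (blk 15, set 1) → VC-HIT  vc=[5]
7: 0xfe (blk 15, set 1) → L1-HIT  vc=[5]
8: 0xf4 (blk 15, set 1) → L1-HIT  vc=[5]
9: 0xff (blk 15, set 1) → L1-HIT  vc=[5]
10: 0x38 (blk 3, set 1) → MISS  vc=[5, 15]
11: 0x59 (blk 5, set 1) → VC-HIT  vc=[3, 15]
12: 0x3c (blk 3, set 1) → VC-HIT  vc=[5, 15]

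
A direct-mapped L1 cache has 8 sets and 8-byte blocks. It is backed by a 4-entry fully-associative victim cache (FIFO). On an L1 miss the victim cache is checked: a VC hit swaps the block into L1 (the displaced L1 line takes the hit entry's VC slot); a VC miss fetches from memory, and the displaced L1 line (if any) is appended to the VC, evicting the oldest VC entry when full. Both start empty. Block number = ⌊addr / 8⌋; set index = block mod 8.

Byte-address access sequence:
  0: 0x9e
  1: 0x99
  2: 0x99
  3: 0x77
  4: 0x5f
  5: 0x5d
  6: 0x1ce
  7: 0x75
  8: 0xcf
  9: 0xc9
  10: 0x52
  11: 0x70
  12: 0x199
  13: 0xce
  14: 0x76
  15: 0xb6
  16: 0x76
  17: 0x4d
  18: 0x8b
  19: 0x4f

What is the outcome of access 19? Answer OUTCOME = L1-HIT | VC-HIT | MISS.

OUTCOME = VC-HIT

#0 0x9e→b19/s3 MISS; vc=[]
#1 0x99→b19/s3 L1-HIT; vc=[]
#2 0x99→b19/s3 L1-HIT; vc=[]
#3 0x77→b14/s6 MISS; vc=[]
#4 0x5f→b11/s3 MISS; vc=[19]
#5 0x5d→b11/s3 L1-HIT; vc=[19]
#6 0x1ce→b57/s1 MISS; vc=[19]
#7 0x75→b14/s6 L1-HIT; vc=[19]
#8 0xcf→b25/s1 MISS; vc=[19,57]
#9 0xc9→b25/s1 L1-HIT; vc=[19,57]
#10 0x52→b10/s2 MISS; vc=[19,57]
#11 0x70→b14/s6 L1-HIT; vc=[19,57]
#12 0x199→b51/s3 MISS; vc=[19,57,11]
#13 0xce→b25/s1 L1-HIT; vc=[19,57,11]
#14 0x76→b14/s6 L1-HIT; vc=[19,57,11]
#15 0xb6→b22/s6 MISS; vc=[19,57,11,14]
#16 0x76→b14/s6 VC-HIT; vc=[19,57,11,22]
#17 0x4d→b9/s1 MISS; vc=[57,11,22,25]
#18 0x8b→b17/s1 MISS; vc=[11,22,25,9]
#19 0x4f→b9/s1 VC-HIT; vc=[11,22,25,17]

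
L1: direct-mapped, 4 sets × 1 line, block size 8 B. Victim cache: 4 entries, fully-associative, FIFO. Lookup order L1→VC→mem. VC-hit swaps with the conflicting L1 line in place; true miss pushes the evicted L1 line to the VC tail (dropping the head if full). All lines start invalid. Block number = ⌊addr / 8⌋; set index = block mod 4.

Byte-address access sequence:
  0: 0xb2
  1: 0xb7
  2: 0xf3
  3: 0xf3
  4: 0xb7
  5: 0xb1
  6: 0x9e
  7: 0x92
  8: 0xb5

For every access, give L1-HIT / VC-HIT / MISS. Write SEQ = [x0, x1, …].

0: 0xb2 (blk 22, set 2) → MISS  vc=[]
1: 0xb7 (blk 22, set 2) → L1-HIT  vc=[]
2: 0xf3 (blk 30, set 2) → MISS  vc=[22]
3: 0xf3 (blk 30, set 2) → L1-HIT  vc=[22]
4: 0xb7 (blk 22, set 2) → VC-HIT  vc=[30]
5: 0xb1 (blk 22, set 2) → L1-HIT  vc=[30]
6: 0x9e (blk 19, set 3) → MISS  vc=[30]
7: 0x92 (blk 18, set 2) → MISS  vc=[30, 22]
8: 0xb5 (blk 22, set 2) → VC-HIT  vc=[30, 18]

SEQ = [MISS, L1-HIT, MISS, L1-HIT, VC-HIT, L1-HIT, MISS, MISS, VC-HIT]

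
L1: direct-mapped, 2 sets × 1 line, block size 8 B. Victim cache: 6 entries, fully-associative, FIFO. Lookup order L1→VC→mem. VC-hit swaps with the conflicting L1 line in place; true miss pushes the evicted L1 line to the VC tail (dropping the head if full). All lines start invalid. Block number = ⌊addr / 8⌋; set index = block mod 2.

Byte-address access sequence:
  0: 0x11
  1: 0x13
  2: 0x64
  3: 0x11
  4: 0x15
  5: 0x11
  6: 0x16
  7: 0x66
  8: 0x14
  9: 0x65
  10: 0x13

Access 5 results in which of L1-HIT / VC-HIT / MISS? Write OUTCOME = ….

OUTCOME = L1-HIT

0: 0x11 (blk 2, set 0) → MISS  vc=[]
1: 0x13 (blk 2, set 0) → L1-HIT  vc=[]
2: 0x64 (blk 12, set 0) → MISS  vc=[2]
3: 0x11 (blk 2, set 0) → VC-HIT  vc=[12]
4: 0x15 (blk 2, set 0) → L1-HIT  vc=[12]
5: 0x11 (blk 2, set 0) → L1-HIT  vc=[12]
6: 0x16 (blk 2, set 0) → L1-HIT  vc=[12]
7: 0x66 (blk 12, set 0) → VC-HIT  vc=[2]
8: 0x14 (blk 2, set 0) → VC-HIT  vc=[12]
9: 0x65 (blk 12, set 0) → VC-HIT  vc=[2]
10: 0x13 (blk 2, set 0) → VC-HIT  vc=[12]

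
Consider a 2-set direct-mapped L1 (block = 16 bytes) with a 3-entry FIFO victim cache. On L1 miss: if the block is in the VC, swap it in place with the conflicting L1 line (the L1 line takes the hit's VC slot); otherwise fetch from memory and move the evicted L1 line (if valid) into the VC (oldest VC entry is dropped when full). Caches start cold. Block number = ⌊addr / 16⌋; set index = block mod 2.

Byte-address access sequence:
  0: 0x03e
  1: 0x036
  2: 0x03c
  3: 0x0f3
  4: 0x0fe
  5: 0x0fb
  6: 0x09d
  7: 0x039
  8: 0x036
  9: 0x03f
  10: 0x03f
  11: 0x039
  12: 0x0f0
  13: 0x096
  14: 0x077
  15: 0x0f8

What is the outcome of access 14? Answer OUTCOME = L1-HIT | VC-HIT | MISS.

#0 0x3e→b3/s1 MISS; vc=[]
#1 0x36→b3/s1 L1-HIT; vc=[]
#2 0x3c→b3/s1 L1-HIT; vc=[]
#3 0xf3→b15/s1 MISS; vc=[3]
#4 0xfe→b15/s1 L1-HIT; vc=[3]
#5 0xfb→b15/s1 L1-HIT; vc=[3]
#6 0x9d→b9/s1 MISS; vc=[3,15]
#7 0x39→b3/s1 VC-HIT; vc=[9,15]
#8 0x36→b3/s1 L1-HIT; vc=[9,15]
#9 0x3f→b3/s1 L1-HIT; vc=[9,15]
#10 0x3f→b3/s1 L1-HIT; vc=[9,15]
#11 0x39→b3/s1 L1-HIT; vc=[9,15]
#12 0xf0→b15/s1 VC-HIT; vc=[9,3]
#13 0x96→b9/s1 VC-HIT; vc=[15,3]
#14 0x77→b7/s1 MISS; vc=[15,3,9]
#15 0xf8→b15/s1 VC-HIT; vc=[7,3,9]

OUTCOME = MISS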